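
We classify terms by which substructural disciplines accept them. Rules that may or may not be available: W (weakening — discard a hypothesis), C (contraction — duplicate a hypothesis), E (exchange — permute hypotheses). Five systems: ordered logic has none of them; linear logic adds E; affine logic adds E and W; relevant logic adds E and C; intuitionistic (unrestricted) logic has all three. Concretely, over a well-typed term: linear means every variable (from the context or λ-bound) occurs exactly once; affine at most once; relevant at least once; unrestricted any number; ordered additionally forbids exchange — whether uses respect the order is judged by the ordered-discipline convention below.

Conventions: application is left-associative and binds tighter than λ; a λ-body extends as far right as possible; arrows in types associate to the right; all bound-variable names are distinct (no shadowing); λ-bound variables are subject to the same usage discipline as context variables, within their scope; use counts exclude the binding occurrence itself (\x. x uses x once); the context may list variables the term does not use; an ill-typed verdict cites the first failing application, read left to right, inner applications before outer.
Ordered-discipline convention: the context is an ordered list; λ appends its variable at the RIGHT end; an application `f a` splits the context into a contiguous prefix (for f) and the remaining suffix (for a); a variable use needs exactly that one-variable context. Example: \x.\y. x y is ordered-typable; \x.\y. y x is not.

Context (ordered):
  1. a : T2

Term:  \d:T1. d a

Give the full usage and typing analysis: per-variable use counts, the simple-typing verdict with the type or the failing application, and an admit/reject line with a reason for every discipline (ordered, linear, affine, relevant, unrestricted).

variable uses: a ×1; d (bound) ×1
left-to-right use order: d, a
typing: ill-typed: can't apply a value of type T1
ordered: ✗, the type mismatch rejects it
linear: ✗, not simply typable
affine: ✗, fails simple typing
relevant: ✗, a type mismatch blocks all five
unrestricted: ✗, the type mismatch rejects it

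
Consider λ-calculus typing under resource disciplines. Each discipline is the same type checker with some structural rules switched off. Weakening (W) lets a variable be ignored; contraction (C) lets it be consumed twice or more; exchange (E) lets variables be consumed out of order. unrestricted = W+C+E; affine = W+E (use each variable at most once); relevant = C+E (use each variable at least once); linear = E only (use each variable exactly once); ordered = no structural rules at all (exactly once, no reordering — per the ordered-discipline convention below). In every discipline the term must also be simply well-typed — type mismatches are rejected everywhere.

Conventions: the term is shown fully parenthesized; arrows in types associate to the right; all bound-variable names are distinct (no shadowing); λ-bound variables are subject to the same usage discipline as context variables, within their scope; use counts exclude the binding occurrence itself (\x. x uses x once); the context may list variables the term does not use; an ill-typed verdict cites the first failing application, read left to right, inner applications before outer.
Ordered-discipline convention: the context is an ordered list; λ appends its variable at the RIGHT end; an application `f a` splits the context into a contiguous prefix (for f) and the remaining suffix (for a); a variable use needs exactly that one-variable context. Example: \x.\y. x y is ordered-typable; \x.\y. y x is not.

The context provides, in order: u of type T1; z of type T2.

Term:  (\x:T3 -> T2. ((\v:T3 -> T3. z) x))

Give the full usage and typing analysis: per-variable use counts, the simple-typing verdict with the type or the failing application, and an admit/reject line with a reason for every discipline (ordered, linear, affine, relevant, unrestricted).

use counts: u=0; z=1; x [bound]=1; v [bound]=0
uses in reading order: z, x
typing: ill-typed: an argument T3 -> T2 mismatches the expected T3 -> T3
ordered: ✗, fails simple typing
linear: ✗, a type mismatch blocks all five
affine: ✗, the type mismatch rejects it
relevant: ✗, not simply typable
unrestricted: ✗, fails simple typing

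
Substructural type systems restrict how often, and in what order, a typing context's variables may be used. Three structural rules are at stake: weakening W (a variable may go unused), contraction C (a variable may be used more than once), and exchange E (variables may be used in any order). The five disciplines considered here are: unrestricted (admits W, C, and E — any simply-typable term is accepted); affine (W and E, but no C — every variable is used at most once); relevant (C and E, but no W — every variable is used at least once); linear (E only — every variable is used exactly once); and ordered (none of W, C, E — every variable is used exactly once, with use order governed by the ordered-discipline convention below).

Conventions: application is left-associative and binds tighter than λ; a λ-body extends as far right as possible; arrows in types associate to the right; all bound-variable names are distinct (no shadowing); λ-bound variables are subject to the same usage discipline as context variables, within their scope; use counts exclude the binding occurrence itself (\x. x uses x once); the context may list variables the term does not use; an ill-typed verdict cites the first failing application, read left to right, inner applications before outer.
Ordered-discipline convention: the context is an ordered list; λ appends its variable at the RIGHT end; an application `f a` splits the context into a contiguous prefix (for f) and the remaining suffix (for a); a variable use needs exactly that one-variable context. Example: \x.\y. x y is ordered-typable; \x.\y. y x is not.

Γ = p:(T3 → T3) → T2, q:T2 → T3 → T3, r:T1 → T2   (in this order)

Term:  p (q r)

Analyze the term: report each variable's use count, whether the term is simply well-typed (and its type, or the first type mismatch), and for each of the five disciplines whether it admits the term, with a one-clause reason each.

usage: p=1; q=1; r=1
uses in reading order: p, q, r
typing: ill-typed: an application expects T2 but receives T1 → T2
ordered: ✗ — not simply typable
linear: ✗ — fails simple typing
affine: ✗ — a type mismatch blocks all five
relevant: ✗ — the type mismatch rejects it
unrestricted: ✗ — not simply typable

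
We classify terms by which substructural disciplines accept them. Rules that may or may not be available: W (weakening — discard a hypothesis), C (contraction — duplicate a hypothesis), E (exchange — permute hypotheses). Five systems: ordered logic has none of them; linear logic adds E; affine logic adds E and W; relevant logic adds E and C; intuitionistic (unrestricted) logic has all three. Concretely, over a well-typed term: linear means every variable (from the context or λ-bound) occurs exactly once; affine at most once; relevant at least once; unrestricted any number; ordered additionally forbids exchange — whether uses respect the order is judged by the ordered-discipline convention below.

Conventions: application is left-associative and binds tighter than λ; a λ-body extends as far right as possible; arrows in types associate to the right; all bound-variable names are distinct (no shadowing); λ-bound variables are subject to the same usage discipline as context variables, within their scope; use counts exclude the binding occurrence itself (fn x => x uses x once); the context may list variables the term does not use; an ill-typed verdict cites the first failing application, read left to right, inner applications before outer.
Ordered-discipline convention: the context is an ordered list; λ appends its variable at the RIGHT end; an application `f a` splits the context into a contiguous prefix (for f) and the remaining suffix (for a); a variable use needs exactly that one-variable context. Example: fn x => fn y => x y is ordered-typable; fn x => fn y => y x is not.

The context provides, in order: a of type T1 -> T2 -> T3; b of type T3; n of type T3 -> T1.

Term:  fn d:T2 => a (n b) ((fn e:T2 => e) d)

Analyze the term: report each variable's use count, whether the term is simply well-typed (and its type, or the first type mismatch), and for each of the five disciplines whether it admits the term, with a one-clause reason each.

use counts: a: 1×, b: 1×, n: 1×, d (bound): 1×, e (bound): 1×
uses in reading order: a, n, b, e, d
typing: the term checks, with type T2 -> T3
ordered: ✗, no ordered split (uses run a, n, b, e, d)
linear: ✓, a, b, n, d, e: one use apiece
affine: ✓, a, b, n, d, e: no repeats, contraction unneeded
relevant: ✓, at least one use each (a, b, n, d, e)
unrestricted: ✓, simply typable at T2 -> T3; W, C, E all held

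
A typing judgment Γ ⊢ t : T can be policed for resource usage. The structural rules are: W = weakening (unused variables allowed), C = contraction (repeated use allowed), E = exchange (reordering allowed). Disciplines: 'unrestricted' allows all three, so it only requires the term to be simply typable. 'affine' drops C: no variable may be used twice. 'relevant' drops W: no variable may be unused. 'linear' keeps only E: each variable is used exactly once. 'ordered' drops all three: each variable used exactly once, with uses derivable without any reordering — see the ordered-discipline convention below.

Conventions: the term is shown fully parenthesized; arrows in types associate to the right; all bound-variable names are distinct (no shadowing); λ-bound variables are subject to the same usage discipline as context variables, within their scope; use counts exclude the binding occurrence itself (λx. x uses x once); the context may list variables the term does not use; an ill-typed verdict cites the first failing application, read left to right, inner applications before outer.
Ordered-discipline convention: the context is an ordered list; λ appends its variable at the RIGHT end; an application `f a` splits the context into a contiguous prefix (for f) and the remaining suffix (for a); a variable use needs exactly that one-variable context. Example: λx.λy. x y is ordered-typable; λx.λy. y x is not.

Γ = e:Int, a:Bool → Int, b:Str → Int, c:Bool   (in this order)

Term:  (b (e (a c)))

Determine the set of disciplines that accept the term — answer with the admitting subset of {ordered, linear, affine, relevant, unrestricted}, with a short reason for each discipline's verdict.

admitted by: none
usage: e=1; a=1; b=1; c=1
uses in reading order: b, e, a, c
typing: ill-typed: non-arrow in function slot: Int
ordered: ✗ — a type mismatch blocks all five
linear: ✗ — the type mismatch rejects it
affine: ✗ — not simply typable
relevant: ✗ — fails simple typing
unrestricted: ✗ — a type mismatch blocks all five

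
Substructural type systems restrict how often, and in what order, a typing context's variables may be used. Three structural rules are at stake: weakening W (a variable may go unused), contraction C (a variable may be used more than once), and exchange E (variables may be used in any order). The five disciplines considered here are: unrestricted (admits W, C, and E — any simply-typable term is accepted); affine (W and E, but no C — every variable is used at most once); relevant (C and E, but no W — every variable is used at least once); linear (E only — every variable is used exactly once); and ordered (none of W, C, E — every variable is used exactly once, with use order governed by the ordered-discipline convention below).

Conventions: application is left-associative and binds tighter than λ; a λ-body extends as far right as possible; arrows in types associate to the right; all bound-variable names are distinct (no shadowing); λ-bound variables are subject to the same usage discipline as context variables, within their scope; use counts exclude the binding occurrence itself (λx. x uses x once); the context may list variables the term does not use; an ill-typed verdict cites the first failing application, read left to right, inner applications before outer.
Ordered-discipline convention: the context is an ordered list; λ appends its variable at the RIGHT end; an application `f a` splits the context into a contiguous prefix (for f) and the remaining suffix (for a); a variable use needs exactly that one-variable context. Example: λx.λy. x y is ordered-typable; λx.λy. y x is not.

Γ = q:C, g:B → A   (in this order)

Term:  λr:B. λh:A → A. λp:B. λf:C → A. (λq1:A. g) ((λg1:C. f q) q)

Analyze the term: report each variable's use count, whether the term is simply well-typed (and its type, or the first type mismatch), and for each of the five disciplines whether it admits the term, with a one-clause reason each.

counts: q ×2, g ×1, r [bound] ×0, h [bound] ×0, p [bound] ×0, f [bound] ×1, q1 [bound] ×0, g1 [bound] ×0
uses in reading order: g, f, q, q
typing: well-typed at B → (A → A) → B → (C → A) → B → A
ordered: ✗ — uses contraction: q ×2; unused: r, h, p, q1, g1 — weakening required
linear: ✗ — uses contraction: q ×2; unused: r, h, p, q1, g1 — weakening required
affine: ✗ — uses contraction: q ×2
relevant: ✗ — unused: r, h, p, q1, g1 — weakening required
unrestricted: ✓ — typability at B → (A → A) → B → (C → A) → B → A is all that's needed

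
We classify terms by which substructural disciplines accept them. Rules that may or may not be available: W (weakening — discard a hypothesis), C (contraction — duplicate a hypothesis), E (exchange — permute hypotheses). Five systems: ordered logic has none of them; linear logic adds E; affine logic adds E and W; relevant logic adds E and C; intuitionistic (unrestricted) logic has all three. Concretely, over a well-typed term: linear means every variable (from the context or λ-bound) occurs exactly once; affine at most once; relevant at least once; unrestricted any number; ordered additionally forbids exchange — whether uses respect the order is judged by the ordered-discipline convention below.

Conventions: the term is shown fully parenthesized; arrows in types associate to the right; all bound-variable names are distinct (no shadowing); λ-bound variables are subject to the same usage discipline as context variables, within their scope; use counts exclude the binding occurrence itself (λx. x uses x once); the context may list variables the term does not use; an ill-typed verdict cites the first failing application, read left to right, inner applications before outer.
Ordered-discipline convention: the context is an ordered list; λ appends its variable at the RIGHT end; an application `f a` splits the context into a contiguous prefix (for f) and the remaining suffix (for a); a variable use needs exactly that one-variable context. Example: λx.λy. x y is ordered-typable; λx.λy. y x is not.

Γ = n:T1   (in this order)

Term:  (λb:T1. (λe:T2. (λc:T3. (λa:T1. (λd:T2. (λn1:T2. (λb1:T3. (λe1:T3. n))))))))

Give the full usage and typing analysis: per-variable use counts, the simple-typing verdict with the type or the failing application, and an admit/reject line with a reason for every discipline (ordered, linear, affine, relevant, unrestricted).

variable uses: n: 1×, b (λ-bound): 0×, e (λ-bound): 0×, c (λ-bound): 0×, a (λ-bound): 0×, d (λ-bound): 0×, n1 (λ-bound): 0×, b1 (λ-bound): 0×, e1 (λ-bound): 0×
left-to-right use order: n
typing: well-typed at T1 → T2 → T3 → T1 → T2 → T2 → T3 → T3 → T1
ordered ✗ (b, e, c, a, d, n1, b1, e1 left unused)
linear ✗ (b, e, c, a, d, n1, b1, e1 left unused)
affine ✓ (none of n, b, e, c, a, d, n1, b1, e1 used more than once)
relevant ✗ (b, e, c, a, d, n1, b1, e1 left unused)
unrestricted ✓ (simply typable at T1 → T2 → T3 → T1 → T2 → T2 → T3 → T3 → T1; W, C, E all held)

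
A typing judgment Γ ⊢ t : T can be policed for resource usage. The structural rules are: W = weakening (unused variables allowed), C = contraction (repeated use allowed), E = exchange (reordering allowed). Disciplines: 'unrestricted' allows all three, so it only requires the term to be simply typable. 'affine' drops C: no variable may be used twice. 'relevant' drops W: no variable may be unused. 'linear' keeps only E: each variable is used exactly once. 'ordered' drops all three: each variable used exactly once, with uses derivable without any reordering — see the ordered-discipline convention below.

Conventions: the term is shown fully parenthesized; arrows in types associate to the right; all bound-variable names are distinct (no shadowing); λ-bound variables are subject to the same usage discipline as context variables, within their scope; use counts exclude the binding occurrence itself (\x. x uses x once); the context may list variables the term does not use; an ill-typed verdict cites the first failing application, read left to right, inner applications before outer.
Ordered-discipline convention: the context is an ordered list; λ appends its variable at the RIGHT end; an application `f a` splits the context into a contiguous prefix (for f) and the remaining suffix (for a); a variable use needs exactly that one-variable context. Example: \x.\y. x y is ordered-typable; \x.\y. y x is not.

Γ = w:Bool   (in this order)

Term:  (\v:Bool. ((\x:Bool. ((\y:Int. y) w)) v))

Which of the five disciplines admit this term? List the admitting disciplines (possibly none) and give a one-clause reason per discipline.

admitted in: none
variable uses: w=1, v (λ-bound)=1, x (λ-bound)=0, y (λ-bound)=1
left-to-right use order: y, w, v
typing: ill-typed: an application expects Int but receives Bool
ordered ✗ (fails simple typing)
linear ✗ (a type mismatch blocks all five)
affine ✗ (the type mismatch rejects it)
relevant ✗ (not simply typable)
unrestricted ✗ (fails simple typing)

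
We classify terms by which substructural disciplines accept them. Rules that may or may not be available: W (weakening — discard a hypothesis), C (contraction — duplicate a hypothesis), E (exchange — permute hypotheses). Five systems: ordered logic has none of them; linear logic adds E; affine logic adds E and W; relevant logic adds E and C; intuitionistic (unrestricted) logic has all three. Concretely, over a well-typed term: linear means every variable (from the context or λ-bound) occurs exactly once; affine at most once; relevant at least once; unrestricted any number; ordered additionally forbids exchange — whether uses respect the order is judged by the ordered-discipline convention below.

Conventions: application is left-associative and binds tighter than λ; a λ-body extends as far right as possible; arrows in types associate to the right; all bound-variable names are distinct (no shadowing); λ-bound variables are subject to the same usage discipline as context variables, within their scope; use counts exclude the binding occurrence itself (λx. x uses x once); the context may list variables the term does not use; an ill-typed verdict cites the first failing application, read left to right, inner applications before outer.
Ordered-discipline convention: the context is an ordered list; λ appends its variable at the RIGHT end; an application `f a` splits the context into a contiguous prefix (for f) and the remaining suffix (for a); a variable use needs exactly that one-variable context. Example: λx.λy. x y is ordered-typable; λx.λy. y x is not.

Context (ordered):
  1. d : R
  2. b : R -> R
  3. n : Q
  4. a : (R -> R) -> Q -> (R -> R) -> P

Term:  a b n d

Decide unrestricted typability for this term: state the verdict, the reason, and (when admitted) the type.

no — not simply typable
usage: d: 1×; b: 1×; n: 1×; a: 1×
uses in reading order: a, b, n, d
typing: ill-typed: a function awaiting R -> R gets R
per-discipline verdicts: ordered ✗ | linear ✗ | affine ✗ | relevant ✗ | unrestricted ✗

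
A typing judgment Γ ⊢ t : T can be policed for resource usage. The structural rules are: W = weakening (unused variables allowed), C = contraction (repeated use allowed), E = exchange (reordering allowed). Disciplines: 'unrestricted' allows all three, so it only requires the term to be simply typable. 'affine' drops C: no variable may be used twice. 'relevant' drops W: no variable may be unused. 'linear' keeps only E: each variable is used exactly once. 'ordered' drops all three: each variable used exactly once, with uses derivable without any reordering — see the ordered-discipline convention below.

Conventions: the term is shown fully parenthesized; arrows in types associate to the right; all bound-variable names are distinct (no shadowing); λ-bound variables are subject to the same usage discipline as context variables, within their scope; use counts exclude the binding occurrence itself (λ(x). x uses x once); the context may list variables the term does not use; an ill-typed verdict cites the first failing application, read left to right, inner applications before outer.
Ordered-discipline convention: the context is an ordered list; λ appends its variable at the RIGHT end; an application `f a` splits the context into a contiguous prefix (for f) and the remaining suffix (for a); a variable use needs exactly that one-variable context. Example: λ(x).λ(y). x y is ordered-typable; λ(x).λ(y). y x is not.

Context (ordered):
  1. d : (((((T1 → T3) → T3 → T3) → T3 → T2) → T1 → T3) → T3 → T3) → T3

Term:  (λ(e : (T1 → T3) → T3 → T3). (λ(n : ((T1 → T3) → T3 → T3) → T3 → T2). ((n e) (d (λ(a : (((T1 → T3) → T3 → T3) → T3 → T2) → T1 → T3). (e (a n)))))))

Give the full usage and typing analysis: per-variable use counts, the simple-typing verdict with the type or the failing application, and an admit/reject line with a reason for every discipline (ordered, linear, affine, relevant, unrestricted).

use counts: d: 1×, e (λ-bound): 2×, n (λ-bound): 2×, a (λ-bound): 1×
left-to-right use order: n, e, d, e, a, n
typing: ✓ — ((T1 → T3) → T3 → T3) → (((T1 → T3) → T3 → T3) → T3 → T2) → T2
ordered ✗ (e ×2, n ×2 used more than once (contraction))
linear ✗ (e ×2, n ×2 used more than once (contraction))
affine ✗ (e ×2, n ×2 used more than once (contraction))
relevant ✓ (every one of d, e, n, a appears)
unrestricted ✓ (well-typed at ((T1 → T3) → T3 → T3) → (((T1 → T3) → T3 → T3) → T3 → T2) → T2; no restrictions here)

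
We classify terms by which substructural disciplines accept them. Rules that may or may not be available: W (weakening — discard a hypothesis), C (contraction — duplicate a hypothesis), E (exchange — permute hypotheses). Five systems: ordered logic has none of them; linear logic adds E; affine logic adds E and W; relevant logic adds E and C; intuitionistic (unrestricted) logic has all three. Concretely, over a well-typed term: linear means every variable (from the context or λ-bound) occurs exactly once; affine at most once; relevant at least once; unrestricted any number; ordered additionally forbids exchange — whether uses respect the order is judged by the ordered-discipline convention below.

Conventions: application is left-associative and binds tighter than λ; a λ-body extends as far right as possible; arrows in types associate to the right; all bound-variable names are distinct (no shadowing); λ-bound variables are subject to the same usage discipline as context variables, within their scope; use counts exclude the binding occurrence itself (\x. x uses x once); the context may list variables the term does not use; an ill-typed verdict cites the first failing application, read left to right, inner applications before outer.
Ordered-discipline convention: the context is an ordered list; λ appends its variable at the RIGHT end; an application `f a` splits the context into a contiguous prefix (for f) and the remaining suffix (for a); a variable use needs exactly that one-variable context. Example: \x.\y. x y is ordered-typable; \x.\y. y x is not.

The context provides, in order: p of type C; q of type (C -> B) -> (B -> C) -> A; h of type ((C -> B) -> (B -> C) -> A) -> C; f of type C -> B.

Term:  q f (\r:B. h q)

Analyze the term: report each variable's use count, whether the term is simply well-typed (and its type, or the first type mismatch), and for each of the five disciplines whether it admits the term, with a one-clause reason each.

use counts: p ×0; q ×2; h ×1; f ×1; r (bound) ×0
use order (left to right): q, f, h, q
typing: well-typed — term : A
ordered ✗ (q ×2 used more than once (contraction); unused: p, r — weakening required)
linear ✗ (q ×2 used more than once (contraction); unused: p, r — weakening required)
affine ✗ (q ×2 used more than once (contraction))
relevant ✗ (unused: p, r — weakening required)
unrestricted ✓ (type-checks (A) and nothing is barred)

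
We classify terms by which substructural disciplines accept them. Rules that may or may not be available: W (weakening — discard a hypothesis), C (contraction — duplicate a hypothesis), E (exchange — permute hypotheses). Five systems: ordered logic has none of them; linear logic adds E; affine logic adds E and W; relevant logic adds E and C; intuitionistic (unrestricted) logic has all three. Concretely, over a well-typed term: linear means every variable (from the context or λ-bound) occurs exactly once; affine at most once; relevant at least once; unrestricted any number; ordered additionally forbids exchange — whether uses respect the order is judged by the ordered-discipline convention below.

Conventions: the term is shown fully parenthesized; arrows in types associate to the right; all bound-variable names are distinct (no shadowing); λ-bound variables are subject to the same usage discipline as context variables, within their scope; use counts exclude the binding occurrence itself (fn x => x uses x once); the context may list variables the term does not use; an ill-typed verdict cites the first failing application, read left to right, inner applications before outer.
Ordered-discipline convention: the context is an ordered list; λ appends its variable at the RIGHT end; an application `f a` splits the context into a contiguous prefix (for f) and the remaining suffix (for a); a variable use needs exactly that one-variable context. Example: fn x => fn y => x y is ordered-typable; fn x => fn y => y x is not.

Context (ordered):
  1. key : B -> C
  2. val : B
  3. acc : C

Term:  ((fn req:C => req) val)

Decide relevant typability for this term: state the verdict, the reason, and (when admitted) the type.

no — not simply typable
usage: key: 0; val: 1; acc: 0; req (bound): 1
uses in reading order: req, val
typing: ill-typed: argument of type B where C is required
per-discipline verdicts: ordered ✗, linear ✗, affine ✗, relevant ✗, unrestricted ✗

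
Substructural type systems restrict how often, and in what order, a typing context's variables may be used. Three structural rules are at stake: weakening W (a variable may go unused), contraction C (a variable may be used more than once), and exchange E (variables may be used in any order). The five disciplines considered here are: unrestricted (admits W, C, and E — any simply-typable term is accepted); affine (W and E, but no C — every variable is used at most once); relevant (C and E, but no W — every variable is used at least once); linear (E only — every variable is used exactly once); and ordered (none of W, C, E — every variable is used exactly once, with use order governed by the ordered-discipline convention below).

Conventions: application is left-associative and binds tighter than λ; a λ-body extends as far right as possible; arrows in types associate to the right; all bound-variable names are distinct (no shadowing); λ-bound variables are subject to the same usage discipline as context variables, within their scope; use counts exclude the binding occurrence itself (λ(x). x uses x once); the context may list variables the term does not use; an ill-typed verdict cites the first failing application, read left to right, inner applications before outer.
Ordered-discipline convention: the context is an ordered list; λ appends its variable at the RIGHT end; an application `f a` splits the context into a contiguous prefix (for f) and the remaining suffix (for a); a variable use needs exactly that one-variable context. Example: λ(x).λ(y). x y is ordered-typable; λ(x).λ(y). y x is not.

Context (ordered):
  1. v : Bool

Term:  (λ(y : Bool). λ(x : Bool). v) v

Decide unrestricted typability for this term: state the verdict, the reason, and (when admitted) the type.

yes — well-typed at Bool → Bool; no restrictions here; term : Bool → Bool
variable uses: v: 2, y (bound): 0, x (bound): 0
order of uses: v, v
typing: ✓ — Bool → Bool
summary: ordered ✗; linear ✗; affine ✗; relevant ✗; unrestricted ✓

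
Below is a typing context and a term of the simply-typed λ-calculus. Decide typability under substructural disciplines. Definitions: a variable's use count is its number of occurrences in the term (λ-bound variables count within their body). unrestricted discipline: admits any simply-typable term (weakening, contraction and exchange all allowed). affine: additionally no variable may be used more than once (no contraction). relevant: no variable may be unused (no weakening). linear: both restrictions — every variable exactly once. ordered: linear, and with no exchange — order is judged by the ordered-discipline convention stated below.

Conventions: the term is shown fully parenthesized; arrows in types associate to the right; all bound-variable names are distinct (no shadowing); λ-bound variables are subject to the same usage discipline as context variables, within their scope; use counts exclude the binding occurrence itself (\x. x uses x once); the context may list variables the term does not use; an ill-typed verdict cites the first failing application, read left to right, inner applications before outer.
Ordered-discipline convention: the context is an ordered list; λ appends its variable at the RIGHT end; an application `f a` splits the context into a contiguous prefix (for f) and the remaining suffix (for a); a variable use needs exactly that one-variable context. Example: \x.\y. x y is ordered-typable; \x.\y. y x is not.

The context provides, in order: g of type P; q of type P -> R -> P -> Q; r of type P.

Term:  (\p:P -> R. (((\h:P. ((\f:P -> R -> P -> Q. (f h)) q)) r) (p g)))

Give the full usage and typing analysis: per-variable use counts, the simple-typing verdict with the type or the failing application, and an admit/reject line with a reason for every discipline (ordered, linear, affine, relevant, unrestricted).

use counts: g: 1, q: 1, r: 1, p (λ-bound): 1, h (λ-bound): 1, f (λ-bound): 1
left-to-right use order: f, h, q, r, p, g
typing: well-typed — term : (P -> R) -> P -> Q
ordered: ✗, no contiguous prefix/suffix split fits f, h, q, r, p, g
linear: ✓, each of g, q, r, p, h, f used exactly once
affine: ✓, g, q, r, p, h, f: no repeats, contraction unneeded
relevant: ✓, none of g, q, r, p, h, f goes unused
unrestricted: ✓, type-checks ((P -> R) -> P -> Q) and nothing is barred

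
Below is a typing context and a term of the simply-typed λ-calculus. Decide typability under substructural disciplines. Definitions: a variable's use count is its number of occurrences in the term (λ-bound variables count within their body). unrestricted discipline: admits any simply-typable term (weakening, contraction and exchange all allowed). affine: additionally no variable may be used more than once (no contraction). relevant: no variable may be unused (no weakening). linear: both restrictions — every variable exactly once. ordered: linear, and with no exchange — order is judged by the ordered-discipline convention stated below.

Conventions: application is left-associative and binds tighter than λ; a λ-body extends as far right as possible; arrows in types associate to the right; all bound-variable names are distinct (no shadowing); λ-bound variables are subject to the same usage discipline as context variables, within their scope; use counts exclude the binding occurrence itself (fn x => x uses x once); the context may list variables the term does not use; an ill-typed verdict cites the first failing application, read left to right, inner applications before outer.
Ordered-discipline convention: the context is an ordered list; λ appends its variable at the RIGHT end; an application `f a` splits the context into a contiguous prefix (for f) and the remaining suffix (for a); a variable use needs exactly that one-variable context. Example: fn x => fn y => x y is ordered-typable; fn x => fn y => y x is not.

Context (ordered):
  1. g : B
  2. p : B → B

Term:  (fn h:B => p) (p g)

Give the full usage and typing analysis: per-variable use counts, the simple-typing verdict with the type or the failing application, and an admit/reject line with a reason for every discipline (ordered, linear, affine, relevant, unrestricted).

counts: g: 1, p: 2, h [bound]: 0
order of uses: p, p, g
typing: ✓ — B → B
ordered: ✗ — repeated use of p ×2; h left unused
linear: ✗ — repeated use of p ×2; h left unused
affine: ✗ — repeated use of p ×2
relevant: ✗ — h left unused
unrestricted: ✓ — well-typed at B → B; no restrictions here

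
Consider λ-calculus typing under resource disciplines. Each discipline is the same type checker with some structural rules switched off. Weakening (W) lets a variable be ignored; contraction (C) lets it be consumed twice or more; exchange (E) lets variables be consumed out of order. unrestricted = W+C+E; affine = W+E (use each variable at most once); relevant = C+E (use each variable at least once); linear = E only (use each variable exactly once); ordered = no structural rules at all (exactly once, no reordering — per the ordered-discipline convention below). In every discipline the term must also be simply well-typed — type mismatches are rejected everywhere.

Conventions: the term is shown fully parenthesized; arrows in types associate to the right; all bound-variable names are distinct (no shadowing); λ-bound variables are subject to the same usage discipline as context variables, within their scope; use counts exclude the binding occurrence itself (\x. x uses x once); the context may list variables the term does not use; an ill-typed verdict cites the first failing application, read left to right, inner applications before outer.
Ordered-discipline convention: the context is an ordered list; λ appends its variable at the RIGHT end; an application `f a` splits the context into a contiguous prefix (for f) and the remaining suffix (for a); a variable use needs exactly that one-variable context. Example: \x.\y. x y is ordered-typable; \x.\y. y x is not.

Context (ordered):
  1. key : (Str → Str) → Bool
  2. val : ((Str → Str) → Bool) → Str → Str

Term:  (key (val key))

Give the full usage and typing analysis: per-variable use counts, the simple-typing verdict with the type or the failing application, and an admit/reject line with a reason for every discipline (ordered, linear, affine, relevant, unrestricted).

counts: key: 2×, val: 1×
use order (left to right): key, val, key
typing: ✓ — Bool
ordered ✗ (uses contraction: key ×2)
linear ✗ (uses contraction: key ×2)
affine ✗ (uses contraction: key ×2)
relevant ✓ (every one of key, val appears)
unrestricted ✓ (typability at Bool is all that's needed)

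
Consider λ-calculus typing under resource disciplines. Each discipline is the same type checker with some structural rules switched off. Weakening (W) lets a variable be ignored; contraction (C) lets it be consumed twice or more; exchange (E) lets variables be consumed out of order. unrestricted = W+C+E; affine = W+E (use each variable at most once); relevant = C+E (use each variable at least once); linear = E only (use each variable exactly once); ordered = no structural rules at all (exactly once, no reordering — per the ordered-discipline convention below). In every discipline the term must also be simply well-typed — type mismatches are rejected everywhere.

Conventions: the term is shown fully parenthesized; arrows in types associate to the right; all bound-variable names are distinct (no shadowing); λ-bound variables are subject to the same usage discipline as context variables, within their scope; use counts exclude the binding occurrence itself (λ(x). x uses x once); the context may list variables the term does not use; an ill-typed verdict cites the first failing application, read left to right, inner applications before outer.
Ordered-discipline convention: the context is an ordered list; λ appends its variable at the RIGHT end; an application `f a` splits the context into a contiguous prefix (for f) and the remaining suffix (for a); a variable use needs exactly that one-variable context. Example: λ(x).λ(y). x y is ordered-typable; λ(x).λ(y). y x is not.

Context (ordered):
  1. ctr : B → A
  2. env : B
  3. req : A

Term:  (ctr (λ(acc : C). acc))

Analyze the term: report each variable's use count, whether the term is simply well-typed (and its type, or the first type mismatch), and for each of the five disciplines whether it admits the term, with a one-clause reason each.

use counts: ctr: 1×, env: 0×, req: 0×, acc (bound): 1×
uses in reading order: ctr, acc
typing: ill-typed: an application expects B but receives C → C
ordered ✗ (fails simple typing)
linear ✗ (a type mismatch blocks all five)
affine ✗ (the type mismatch rejects it)
relevant ✗ (not simply typable)
unrestricted ✗ (fails simple typing)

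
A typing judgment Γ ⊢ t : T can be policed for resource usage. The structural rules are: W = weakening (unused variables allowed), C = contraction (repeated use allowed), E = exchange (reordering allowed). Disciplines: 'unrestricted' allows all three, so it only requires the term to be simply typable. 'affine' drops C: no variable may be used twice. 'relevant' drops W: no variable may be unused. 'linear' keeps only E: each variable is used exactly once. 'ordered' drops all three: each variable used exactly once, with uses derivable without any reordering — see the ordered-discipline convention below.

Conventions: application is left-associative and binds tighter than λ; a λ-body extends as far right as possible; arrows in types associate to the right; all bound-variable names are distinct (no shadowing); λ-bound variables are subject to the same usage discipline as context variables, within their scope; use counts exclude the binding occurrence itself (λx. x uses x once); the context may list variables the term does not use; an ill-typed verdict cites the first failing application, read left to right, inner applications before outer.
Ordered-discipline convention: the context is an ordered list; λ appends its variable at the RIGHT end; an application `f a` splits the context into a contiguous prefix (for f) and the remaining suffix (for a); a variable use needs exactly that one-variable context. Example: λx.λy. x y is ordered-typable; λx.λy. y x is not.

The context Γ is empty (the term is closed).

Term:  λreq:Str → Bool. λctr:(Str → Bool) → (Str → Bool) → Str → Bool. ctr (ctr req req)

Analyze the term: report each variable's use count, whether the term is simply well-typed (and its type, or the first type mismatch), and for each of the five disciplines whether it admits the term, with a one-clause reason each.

counts: req [bound]: 2×; ctr [bound]: 2×
use order (left to right): ctr, ctr, req, req
typing: well-typed — term : (Str → Bool) → ((Str → Bool) → (Str → Bool) → Str → Bool) → (Str → Bool) → Str → Bool
ordered ✗ (uses contraction: req ×2, ctr ×2)
linear ✗ (uses contraction: req ×2, ctr ×2)
affine ✗ (uses contraction: req ×2, ctr ×2)
relevant ✓ (req, ctr: all used, weakening unneeded)
unrestricted ✓ (typability at (Str → Bool) → ((Str → Bool) → (Str → Bool) → Str → Bool) → (Str → Bool) → Str → Bool is all that's needed)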